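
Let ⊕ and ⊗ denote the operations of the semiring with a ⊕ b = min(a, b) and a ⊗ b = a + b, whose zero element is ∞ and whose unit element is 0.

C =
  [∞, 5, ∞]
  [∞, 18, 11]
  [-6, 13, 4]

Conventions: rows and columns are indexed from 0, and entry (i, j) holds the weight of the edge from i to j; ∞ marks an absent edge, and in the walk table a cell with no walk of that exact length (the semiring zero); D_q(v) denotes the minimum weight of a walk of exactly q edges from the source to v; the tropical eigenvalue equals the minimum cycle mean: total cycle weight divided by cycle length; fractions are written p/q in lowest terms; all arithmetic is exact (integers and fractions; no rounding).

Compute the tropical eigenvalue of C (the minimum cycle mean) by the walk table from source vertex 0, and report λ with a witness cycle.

q=0: [0, ∞, ∞]
q=1: [∞, 5, ∞]
q=2: [∞, 23, 16]
q=3: [10, 29, 20]
Optimal cycle mean attained by: cycle 0->1->2->0, total 5 + 11 + (-6), length 3.
Answer: λ = 10/3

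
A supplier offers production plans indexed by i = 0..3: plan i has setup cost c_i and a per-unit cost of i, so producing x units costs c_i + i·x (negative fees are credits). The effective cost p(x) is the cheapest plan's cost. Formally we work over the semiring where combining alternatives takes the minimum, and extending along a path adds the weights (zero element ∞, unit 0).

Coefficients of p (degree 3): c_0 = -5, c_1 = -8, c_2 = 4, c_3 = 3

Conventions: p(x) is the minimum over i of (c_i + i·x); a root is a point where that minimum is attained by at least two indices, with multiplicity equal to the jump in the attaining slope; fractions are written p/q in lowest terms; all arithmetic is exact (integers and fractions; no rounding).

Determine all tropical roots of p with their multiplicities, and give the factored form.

hull edge (i=0, c=-5) to (i=1, c=-8): slope -3, span 1
hull edge (i=1, c=-8) to (i=3, c=3): slope 11/2, span 2
Factored form: p(x) = 3 ⊗ (x ⊕ (-11/2)) ⊗ (x ⊕ (-11/2)) ⊗ (x ⊕ 3)
Answer: roots = -11/2 (mult 2), 3 (mult 1)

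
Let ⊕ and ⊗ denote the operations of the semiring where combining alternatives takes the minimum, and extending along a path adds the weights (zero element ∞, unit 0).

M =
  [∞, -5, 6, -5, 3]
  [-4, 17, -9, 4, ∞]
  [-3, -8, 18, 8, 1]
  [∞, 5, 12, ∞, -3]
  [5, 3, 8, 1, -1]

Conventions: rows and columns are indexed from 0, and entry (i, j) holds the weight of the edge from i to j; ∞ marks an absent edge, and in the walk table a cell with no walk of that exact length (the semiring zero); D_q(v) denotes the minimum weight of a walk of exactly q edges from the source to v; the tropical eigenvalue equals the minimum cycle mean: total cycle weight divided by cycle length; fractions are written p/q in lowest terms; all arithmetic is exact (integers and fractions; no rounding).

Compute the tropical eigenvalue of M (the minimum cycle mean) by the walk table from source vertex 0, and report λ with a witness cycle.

q=0: [0, ∞, ∞, ∞, ∞]
q=1: [∞, -5, 6, -5, 3]
q=2: [-9, -2, -14, -1, -8]
q=3: [-17, -22, -11, -14, -13]
q=4: [-26, -22, -31, -22, -17]
q=5: [-34, -39, -31, -31, -30]
Optimal cycle mean attained by: cycle 1->2->1, total (-9) + (-8), length 2.
Answer: λ = -17/2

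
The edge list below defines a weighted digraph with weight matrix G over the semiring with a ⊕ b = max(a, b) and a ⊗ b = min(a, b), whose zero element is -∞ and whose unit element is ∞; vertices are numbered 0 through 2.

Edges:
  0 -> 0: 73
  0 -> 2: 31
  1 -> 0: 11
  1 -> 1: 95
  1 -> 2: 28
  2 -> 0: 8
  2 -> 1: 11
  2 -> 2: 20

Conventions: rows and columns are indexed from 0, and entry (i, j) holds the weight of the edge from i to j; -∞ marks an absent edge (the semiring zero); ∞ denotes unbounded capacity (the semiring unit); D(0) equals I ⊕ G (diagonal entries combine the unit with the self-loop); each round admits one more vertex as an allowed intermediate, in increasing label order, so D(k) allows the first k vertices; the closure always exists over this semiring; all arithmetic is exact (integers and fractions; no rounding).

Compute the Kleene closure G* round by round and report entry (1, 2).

D(0):
  [∞, -∞, 31]
  [11, ∞, 28]
  [8, 11, ∞]
D(1):
  [∞, -∞, 31]
  [11, ∞, 28]
  [8, 11, ∞]
D(2):
  [∞, -∞, 31]
  [11, ∞, 28]
  [11, 11, ∞]
D(3):
  [∞, 11, 31]
  [11, ∞, 28]
  [11, 11, ∞]
Answer: G*[1][2] = 28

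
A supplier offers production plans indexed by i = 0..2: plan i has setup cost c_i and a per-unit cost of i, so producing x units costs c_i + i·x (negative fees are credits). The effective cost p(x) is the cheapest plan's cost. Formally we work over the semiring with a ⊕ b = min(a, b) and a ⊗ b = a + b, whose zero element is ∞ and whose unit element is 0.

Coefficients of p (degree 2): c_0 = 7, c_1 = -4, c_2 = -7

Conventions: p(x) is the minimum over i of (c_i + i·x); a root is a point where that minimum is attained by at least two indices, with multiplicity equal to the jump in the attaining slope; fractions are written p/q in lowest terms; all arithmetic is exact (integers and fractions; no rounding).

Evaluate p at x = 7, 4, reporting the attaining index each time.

p(7) = min(7+0·7=7, -4+1·7=3, -7+2·7=7) = 3 (attained by i=1)
p(4) = min(7+0·4=7, -4+1·4=0, -7+2·4=1) = 0 (attained by i=1)
Answer: p(7) = 3; p(4) = 0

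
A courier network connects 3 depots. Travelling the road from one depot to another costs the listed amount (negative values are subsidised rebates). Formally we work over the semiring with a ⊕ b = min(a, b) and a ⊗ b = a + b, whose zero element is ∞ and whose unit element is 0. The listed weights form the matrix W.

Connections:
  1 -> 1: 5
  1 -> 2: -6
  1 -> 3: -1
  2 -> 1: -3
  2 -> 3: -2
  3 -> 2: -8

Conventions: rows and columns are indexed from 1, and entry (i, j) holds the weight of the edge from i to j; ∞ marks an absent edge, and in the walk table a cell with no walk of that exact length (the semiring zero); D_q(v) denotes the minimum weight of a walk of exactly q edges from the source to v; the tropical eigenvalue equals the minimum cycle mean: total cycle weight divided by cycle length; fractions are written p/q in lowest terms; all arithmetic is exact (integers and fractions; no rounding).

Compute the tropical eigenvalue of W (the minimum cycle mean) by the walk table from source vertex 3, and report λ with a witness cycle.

q=0: [∞, ∞, 0]
q=1: [∞, -8, ∞]
q=2: [-11, ∞, -10]
q=3: [-6, -18, -12]
Optimal cycle mean attained by: cycle 2->3->2, total (-2) + (-8), length 2.
Answer: λ = -5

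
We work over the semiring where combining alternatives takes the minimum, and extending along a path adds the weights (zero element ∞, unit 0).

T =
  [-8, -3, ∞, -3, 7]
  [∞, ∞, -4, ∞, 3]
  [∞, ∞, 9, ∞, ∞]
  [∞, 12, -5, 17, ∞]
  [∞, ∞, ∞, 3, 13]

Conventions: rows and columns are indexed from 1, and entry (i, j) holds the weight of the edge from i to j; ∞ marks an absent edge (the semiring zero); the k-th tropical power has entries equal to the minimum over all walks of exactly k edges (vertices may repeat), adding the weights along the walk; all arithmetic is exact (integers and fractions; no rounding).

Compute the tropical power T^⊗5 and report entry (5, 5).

T^⊗2:
  [-16, -11, -8, -11, -1]
  [∞, ∞, 5, 6, 16]
  [∞, ∞, 18, ∞, ∞]
  [∞, 29, 4, 34, 15]
  [∞, 15, -2, 16, 26]
T^⊗3:
  [-24, -19, -16, -19, -9]
  [∞, 18, 1, 19, 29]
  [∞, ∞, 27, ∞, ∞]
  [∞, 46, 13, 18, 28]
  [∞, 28, 7, 29, 18]
T^⊗4:
  [-32, -27, -24, -27, -17]
  [∞, 31, 10, 32, 21]
  [∞, ∞, 36, ∞, ∞]
  [∞, 30, 13, 31, 41]
  [∞, 41, 16, 21, 31]
T^⊗5:
  [-40, -35, -32, -35, -25]
  [∞, 44, 19, 24, 34]
  [∞, ∞, 45, ∞, ∞]
  [∞, 43, 22, 44, 33]
  [∞, 33, 16, 34, 44]
Key observation: the optimum is the walk 5->4->2->5->5->5, with weight 3 + 12 + 3 + 13 + 13 = 44.
Optimal value attained by: walk 5->4->2->5->5->5.
Answer: (T^⊗5)[5][5] = 44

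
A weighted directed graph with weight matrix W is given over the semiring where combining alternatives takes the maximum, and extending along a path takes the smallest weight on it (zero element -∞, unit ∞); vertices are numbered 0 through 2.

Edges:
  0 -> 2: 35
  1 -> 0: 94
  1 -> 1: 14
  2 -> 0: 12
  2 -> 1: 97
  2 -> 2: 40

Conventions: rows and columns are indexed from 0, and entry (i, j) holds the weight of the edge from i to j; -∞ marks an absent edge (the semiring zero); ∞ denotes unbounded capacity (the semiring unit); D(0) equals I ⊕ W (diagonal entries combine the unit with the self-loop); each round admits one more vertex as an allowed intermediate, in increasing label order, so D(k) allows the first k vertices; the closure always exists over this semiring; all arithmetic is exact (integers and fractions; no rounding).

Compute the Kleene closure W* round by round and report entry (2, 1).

D(0):
  [∞, -∞, 35]
  [94, ∞, -∞]
  [12, 97, ∞]
D(1):
  [∞, -∞, 35]
  [94, ∞, 35]
  [12, 97, ∞]
D(2):
  [∞, -∞, 35]
  [94, ∞, 35]
  [94, 97, ∞]
D(3):
  [∞, 35, 35]
  [94, ∞, 35]
  [94, 97, ∞]
Answer: W*[2][1] = 97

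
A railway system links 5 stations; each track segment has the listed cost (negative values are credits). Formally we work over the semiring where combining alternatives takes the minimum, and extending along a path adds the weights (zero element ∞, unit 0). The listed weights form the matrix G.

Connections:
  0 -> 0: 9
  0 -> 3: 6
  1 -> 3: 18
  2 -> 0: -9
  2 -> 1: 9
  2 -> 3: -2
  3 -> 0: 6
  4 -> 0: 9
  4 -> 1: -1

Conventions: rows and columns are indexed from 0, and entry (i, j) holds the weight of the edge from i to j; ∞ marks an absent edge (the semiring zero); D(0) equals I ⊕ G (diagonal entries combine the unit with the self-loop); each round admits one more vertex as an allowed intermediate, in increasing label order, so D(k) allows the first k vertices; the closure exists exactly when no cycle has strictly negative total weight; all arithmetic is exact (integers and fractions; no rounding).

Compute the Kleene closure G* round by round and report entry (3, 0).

D(0):
  [0, ∞, ∞, 6, ∞]
  [∞, 0, ∞, 18, ∞]
  [-9, 9, 0, -2, ∞]
  [6, ∞, ∞, 0, ∞]
  [9, -1, ∞, ∞, 0]
D(1):
  [0, ∞, ∞, 6, ∞]
  [∞, 0, ∞, 18, ∞]
  [-9, 9, 0, -3, ∞]
  [6, ∞, ∞, 0, ∞]
  [9, -1, ∞, 15, 0]
D(2):
  [0, ∞, ∞, 6, ∞]
  [∞, 0, ∞, 18, ∞]
  [-9, 9, 0, -3, ∞]
  [6, ∞, ∞, 0, ∞]
  [9, -1, ∞, 15, 0]
D(3):
  [0, ∞, ∞, 6, ∞]
  [∞, 0, ∞, 18, ∞]
  [-9, 9, 0, -3, ∞]
  [6, ∞, ∞, 0, ∞]
  [9, -1, ∞, 15, 0]
D(4):
  [0, ∞, ∞, 6, ∞]
  [24, 0, ∞, 18, ∞]
  [-9, 9, 0, -3, ∞]
  [6, ∞, ∞, 0, ∞]
  [9, -1, ∞, 15, 0]
D(5):
  [0, ∞, ∞, 6, ∞]
  [24, 0, ∞, 18, ∞]
  [-9, 9, 0, -3, ∞]
  [6, ∞, ∞, 0, ∞]
  [9, -1, ∞, 15, 0]
Answer: G*[3][0] = 6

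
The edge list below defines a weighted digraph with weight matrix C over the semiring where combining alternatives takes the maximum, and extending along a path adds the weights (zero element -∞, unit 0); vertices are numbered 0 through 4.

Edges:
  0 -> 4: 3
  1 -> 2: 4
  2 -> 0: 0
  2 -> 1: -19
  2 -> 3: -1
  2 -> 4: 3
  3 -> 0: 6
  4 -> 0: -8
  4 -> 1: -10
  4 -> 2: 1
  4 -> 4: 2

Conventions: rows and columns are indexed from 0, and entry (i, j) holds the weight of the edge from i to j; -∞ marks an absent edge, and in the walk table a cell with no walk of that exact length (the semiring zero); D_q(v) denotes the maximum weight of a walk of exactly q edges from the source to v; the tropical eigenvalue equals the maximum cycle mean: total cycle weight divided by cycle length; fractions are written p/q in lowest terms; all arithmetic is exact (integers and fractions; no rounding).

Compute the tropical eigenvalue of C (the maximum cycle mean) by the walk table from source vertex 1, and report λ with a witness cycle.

q=0: [-∞, 0, -∞, -∞, -∞]
q=1: [-∞, -∞, 4, -∞, -∞]
q=2: [4, -15, -∞, 3, 7]
q=3: [9, -3, 8, -∞, 9]
q=4: [8, -1, 10, 7, 12]
q=5: [13, 2, 13, 9, 14]
Optimal cycle mean attained by: cycle 0->4->2->3->0, total 3 + 1 + (-1) + 6, length 4.
Answer: λ = 9/4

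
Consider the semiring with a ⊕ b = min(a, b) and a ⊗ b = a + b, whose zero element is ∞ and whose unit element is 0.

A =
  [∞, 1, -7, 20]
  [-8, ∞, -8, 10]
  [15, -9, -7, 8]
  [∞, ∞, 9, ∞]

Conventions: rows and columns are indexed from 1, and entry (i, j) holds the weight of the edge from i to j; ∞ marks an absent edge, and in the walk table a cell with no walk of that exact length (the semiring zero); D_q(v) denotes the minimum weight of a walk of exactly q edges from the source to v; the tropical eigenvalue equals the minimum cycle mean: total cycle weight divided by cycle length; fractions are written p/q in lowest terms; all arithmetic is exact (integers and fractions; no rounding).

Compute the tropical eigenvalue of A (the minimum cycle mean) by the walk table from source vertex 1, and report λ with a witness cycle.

q=0: [0, ∞, ∞, ∞]
q=1: [∞, 1, -7, 20]
q=2: [-7, -16, -14, 1]
q=3: [-24, -23, -24, -6]
q=4: [-31, -33, -31, -16]
Optimal cycle mean attained by: cycle 2->3->2, total (-8) + (-9), length 2.
Answer: λ = -17/2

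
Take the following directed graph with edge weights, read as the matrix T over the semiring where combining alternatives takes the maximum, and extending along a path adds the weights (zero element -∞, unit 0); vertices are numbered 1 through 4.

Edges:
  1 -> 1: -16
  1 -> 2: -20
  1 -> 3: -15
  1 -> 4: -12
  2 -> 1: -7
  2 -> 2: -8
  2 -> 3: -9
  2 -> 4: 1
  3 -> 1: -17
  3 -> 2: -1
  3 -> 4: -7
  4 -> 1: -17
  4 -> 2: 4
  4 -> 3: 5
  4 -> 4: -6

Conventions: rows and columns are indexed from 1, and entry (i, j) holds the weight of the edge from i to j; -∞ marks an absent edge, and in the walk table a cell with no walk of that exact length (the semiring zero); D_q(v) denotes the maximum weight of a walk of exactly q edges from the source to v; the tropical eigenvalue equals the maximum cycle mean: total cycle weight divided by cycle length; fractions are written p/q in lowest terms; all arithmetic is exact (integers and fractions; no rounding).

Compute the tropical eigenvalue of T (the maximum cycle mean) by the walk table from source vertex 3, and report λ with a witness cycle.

q=0: [-∞, -∞, 0, -∞]
q=1: [-17, -1, -∞, -7]
q=2: [-8, -3, -2, 0]
q=3: [-10, 4, 5, -2]
q=4: [-3, 4, 3, 5]
Optimal cycle mean attained by: cycle 2->4->2, total 1 + 4, length 2.
Answer: λ = 5/2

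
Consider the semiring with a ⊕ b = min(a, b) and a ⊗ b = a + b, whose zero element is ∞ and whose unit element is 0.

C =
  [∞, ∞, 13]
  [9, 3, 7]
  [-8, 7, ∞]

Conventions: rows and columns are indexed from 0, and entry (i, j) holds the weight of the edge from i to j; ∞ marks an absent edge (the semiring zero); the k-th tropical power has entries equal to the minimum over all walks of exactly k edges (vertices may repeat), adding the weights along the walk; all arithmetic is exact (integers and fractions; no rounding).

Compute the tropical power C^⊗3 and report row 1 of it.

C^⊗2:
  [5, 20, ∞]
  [-1, 6, 10]
  [16, 10, 5]
C^⊗3:
  [29, 23, 18]
  [2, 9, 12]
  [-3, 12, 17]
Answer: row 1 of C^⊗3 = [2, 9, 12]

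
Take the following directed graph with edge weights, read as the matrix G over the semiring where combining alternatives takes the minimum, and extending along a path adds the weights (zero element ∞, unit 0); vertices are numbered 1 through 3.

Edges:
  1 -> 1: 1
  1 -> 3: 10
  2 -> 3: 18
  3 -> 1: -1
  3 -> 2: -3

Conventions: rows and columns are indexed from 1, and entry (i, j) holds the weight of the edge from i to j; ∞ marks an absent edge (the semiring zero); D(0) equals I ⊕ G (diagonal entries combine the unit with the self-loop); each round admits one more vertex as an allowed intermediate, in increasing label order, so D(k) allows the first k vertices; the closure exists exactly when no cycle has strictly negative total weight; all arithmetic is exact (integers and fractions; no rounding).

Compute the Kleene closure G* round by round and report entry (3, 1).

D(0):
  [0, ∞, 10]
  [∞, 0, 18]
  [-1, -3, 0]
D(1):
  [0, ∞, 10]
  [∞, 0, 18]
  [-1, -3, 0]
D(2):
  [0, ∞, 10]
  [∞, 0, 18]
  [-1, -3, 0]
D(3):
  [0, 7, 10]
  [17, 0, 18]
  [-1, -3, 0]
Answer: G*[3][1] = -1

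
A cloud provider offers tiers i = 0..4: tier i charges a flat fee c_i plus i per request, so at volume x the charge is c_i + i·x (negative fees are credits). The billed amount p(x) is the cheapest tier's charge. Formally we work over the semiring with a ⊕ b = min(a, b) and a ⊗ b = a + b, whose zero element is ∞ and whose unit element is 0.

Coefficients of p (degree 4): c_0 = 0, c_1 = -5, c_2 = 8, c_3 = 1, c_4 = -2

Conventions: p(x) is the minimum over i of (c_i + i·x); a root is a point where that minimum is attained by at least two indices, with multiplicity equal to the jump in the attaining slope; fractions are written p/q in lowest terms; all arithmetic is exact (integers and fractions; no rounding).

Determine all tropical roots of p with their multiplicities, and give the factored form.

hull edge (i=0, c=0) to (i=1, c=-5): slope -5, span 1
hull edge (i=1, c=-5) to (i=4, c=-2): slope 1, span 3
Factored form: p(x) = -2 ⊗ (x ⊕ (-1)) ⊗ (x ⊕ (-1)) ⊗ (x ⊕ (-1)) ⊗ (x ⊕ 5)
Answer: roots = -1 (mult 3), 5 (mult 1)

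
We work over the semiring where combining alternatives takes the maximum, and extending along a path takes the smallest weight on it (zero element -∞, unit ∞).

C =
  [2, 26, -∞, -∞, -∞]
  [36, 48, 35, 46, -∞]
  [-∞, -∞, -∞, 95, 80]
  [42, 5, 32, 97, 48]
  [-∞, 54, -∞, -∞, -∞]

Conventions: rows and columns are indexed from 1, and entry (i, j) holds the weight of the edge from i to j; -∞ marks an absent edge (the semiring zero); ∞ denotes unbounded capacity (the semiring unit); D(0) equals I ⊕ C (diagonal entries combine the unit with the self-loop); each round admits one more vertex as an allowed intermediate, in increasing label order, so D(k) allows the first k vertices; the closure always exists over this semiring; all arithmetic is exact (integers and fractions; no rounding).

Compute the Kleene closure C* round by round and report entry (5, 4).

D(0):
  [∞, 26, -∞, -∞, -∞]
  [36, ∞, 35, 46, -∞]
  [-∞, -∞, ∞, 95, 80]
  [42, 5, 32, ∞, 48]
  [-∞, 54, -∞, -∞, ∞]
D(1):
  [∞, 26, -∞, -∞, -∞]
  [36, ∞, 35, 46, -∞]
  [-∞, -∞, ∞, 95, 80]
  [42, 26, 32, ∞, 48]
  [-∞, 54, -∞, -∞, ∞]
D(2):
  [∞, 26, 26, 26, -∞]
  [36, ∞, 35, 46, -∞]
  [-∞, -∞, ∞, 95, 80]
  [42, 26, 32, ∞, 48]
  [36, 54, 35, 46, ∞]
D(3):
  [∞, 26, 26, 26, 26]
  [36, ∞, 35, 46, 35]
  [-∞, -∞, ∞, 95, 80]
  [42, 26, 32, ∞, 48]
  [36, 54, 35, 46, ∞]
D(4):
  [∞, 26, 26, 26, 26]
  [42, ∞, 35, 46, 46]
  [42, 26, ∞, 95, 80]
  [42, 26, 32, ∞, 48]
  [42, 54, 35, 46, ∞]
D(5):
  [∞, 26, 26, 26, 26]
  [42, ∞, 35, 46, 46]
  [42, 54, ∞, 95, 80]
  [42, 48, 35, ∞, 48]
  [42, 54, 35, 46, ∞]
Answer: C*[5][4] = 46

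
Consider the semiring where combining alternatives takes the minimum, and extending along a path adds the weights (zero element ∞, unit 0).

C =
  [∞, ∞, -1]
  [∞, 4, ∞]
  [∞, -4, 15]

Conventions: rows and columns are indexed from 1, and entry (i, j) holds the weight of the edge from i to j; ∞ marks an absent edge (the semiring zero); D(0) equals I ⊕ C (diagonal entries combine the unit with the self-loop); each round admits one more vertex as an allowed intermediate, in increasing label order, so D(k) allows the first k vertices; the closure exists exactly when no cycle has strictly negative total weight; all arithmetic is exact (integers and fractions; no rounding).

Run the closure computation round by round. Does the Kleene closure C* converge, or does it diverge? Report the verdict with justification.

D(0):
  [0, ∞, -1]
  [∞, 0, ∞]
  [∞, -4, 0]
D(1):
  [0, ∞, -1]
  [∞, 0, ∞]
  [∞, -4, 0]
D(2):
  [0, ∞, -1]
  [∞, 0, ∞]
  [∞, -4, 0]
D(3):
  [0, -5, -1]
  [∞, 0, ∞]
  [∞, -4, 0]
Key observation: every diagonal entry stays at the unit through all rounds, so no improving cycle exists.
Answer: CONVERGES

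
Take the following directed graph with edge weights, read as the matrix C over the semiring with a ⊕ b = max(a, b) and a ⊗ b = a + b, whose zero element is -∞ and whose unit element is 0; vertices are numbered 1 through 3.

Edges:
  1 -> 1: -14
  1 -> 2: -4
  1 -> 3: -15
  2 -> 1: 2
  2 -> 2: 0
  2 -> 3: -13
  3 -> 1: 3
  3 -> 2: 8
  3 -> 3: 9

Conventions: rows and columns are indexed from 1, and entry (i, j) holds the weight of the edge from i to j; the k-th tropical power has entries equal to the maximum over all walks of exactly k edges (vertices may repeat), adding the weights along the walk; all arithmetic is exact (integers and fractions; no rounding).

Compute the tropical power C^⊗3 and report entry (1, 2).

C^⊗2:
  [-2, -4, -6]
  [2, 0, -4]
  [12, 17, 18]
C^⊗3:
  [-2, 2, 3]
  [2, 4, 5]
  [21, 26, 27]
Key observation: the optimum is the walk 1->3->3->2, with weight (-15) + 9 + 8 = 2.
Optimal value attained by: walk 1->3->3->2.
Answer: (C^⊗3)[1][2] = 2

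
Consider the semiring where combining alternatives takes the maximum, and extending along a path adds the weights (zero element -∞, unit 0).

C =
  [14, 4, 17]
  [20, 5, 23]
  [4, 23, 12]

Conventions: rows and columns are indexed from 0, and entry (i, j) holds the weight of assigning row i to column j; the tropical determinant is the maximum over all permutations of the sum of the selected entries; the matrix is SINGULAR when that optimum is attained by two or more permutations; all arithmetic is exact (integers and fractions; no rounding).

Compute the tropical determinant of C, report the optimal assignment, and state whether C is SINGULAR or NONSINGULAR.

σ = (0, 1, 2): 14 + 5 + 12 = 31
σ = (0, 2, 1): 14 + 23 + 23 = 60
σ = (1, 0, 2): 4 + 20 + 12 = 36
σ = (1, 2, 0): 4 + 23 + 4 = 31
σ = (2, 0, 1): 17 + 20 + 23 = 60
σ = (2, 1, 0): 17 + 5 + 4 = 26
Optimal value attained by: σ = (0, 2, 1).
Answer: det⊕(C) = 60; verdict: SINGULAR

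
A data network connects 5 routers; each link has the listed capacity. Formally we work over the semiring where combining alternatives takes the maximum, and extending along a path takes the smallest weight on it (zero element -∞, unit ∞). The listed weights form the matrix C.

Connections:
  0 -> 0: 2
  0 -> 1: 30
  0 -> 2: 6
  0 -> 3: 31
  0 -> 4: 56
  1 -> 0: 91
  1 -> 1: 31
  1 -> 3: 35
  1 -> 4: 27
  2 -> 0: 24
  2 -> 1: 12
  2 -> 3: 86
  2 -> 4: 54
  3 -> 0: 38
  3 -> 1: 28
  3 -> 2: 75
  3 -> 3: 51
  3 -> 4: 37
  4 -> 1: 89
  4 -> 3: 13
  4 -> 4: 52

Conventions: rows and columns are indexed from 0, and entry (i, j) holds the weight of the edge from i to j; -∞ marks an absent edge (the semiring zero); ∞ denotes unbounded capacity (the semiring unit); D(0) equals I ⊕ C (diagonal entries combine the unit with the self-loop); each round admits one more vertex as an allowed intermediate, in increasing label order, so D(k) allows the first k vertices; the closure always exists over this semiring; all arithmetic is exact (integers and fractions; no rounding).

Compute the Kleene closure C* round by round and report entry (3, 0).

D(0):
  [∞, 30, 6, 31, 56]
  [91, ∞, -∞, 35, 27]
  [24, 12, ∞, 86, 54]
  [38, 28, 75, ∞, 37]
  [-∞, 89, -∞, 13, ∞]
D(1):
  [∞, 30, 6, 31, 56]
  [91, ∞, 6, 35, 56]
  [24, 24, ∞, 86, 54]
  [38, 30, 75, ∞, 38]
  [-∞, 89, -∞, 13, ∞]
D(2):
  [∞, 30, 6, 31, 56]
  [91, ∞, 6, 35, 56]
  [24, 24, ∞, 86, 54]
  [38, 30, 75, ∞, 38]
  [89, 89, 6, 35, ∞]
D(3):
  [∞, 30, 6, 31, 56]
  [91, ∞, 6, 35, 56]
  [24, 24, ∞, 86, 54]
  [38, 30, 75, ∞, 54]
  [89, 89, 6, 35, ∞]
D(4):
  [∞, 30, 31, 31, 56]
  [91, ∞, 35, 35, 56]
  [38, 30, ∞, 86, 54]
  [38, 30, 75, ∞, 54]
  [89, 89, 35, 35, ∞]
D(5):
  [∞, 56, 35, 35, 56]
  [91, ∞, 35, 35, 56]
  [54, 54, ∞, 86, 54]
  [54, 54, 75, ∞, 54]
  [89, 89, 35, 35, ∞]
Answer: C*[3][0] = 54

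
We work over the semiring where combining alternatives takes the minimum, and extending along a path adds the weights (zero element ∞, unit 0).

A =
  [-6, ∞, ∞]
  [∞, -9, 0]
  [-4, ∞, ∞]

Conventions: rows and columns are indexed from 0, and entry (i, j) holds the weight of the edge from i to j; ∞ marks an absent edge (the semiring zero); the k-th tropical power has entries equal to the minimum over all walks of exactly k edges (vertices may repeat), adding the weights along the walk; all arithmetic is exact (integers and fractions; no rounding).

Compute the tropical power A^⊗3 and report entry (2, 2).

A^⊗2:
  [-12, ∞, ∞]
  [-4, -18, -9]
  [-10, ∞, ∞]
A^⊗3:
  [-18, ∞, ∞]
  [-13, -27, -18]
  [-16, ∞, ∞]
Key observation: no walk of exactly 3 edges connects these vertices, so the entry is the semiring zero.
Answer: (A^⊗3)[2][2] = ∞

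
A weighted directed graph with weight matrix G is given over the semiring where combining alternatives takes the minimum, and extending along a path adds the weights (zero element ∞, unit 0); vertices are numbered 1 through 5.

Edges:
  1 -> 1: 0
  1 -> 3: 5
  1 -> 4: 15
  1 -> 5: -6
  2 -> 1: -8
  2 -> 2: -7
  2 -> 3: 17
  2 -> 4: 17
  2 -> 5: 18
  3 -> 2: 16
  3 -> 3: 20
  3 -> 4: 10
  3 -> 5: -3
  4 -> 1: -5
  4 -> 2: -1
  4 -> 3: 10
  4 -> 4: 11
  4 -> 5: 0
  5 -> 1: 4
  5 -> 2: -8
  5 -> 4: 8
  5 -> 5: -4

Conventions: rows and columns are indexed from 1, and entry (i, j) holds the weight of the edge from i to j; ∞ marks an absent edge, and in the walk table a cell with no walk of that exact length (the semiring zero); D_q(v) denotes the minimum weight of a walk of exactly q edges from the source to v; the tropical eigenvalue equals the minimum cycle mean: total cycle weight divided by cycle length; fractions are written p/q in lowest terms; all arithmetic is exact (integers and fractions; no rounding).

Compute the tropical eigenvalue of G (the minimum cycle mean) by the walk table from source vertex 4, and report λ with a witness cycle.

q=0: [∞, ∞, ∞, 0, ∞]
q=1: [-5, -1, 10, 11, 0]
q=2: [-9, -8, 0, 8, -11]
q=3: [-16, -19, -4, -3, -15]
q=4: [-27, -26, -11, -7, -22]
q=5: [-34, -33, -22, -14, -33]
Optimal cycle mean attained by: cycle 1->5->2->1, total (-6) + (-8) + (-8), length 3.
Answer: λ = -22/3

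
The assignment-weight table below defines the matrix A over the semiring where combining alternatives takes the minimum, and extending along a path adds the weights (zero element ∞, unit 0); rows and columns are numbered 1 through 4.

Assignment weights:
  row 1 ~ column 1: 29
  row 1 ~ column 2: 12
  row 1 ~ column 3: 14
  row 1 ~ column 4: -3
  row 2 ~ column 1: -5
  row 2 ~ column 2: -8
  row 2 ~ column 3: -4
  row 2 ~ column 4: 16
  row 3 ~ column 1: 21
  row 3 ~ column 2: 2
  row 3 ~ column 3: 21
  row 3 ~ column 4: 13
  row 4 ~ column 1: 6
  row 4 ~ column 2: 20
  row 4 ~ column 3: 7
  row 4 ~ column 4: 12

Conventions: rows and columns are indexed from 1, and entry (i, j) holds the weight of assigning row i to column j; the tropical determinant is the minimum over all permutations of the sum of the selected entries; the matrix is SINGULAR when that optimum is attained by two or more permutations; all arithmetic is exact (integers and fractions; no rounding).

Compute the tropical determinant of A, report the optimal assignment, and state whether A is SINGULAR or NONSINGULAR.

σ = (1, 2, 3, 4): 29 + (-8) + 21 + 12 = 54
σ = (1, 2, 4, 3): 29 + (-8) + 13 + 7 = 41
σ = (1, 3, 2, 4): 29 + (-4) + 2 + 12 = 39
σ = (1, 3, 4, 2): 29 + (-4) + 13 + 20 = 58
σ = (1, 4, 2, 3): 29 + 16 + 2 + 7 = 54
σ = (1, 4, 3, 2): 29 + 16 + 21 + 20 = 86
σ = (2, 1, 3, 4): 12 + (-5) + 21 + 12 = 40
σ = (2, 1, 4, 3): 12 + (-5) + 13 + 7 = 27
σ = (2, 3, 1, 4): 12 + (-4) + 21 + 12 = 41
σ = (2, 3, 4, 1): 12 + (-4) + 13 + 6 = 27
σ = (2, 4, 1, 3): 12 + 16 + 21 + 7 = 56
σ = (2, 4, 3, 1): 12 + 16 + 21 + 6 = 55
σ = (3, 1, 2, 4): 14 + (-5) + 2 + 12 = 23
σ = (3, 1, 4, 2): 14 + (-5) + 13 + 20 = 42
σ = (3, 2, 1, 4): 14 + (-8) + 21 + 12 = 39
σ = (3, 2, 4, 1): 14 + (-8) + 13 + 6 = 25
σ = (3, 4, 1, 2): 14 + 16 + 21 + 20 = 71
σ = (3, 4, 2, 1): 14 + 16 + 2 + 6 = 38
σ = (4, 1, 2, 3): (-3) + (-5) + 2 + 7 = 1
σ = (4, 1, 3, 2): (-3) + (-5) + 21 + 20 = 33
σ = (4, 2, 1, 3): (-3) + (-8) + 21 + 7 = 17
σ = (4, 2, 3, 1): (-3) + (-8) + 21 + 6 = 16
σ = (4, 3, 1, 2): (-3) + (-4) + 21 + 20 = 34
σ = (4, 3, 2, 1): (-3) + (-4) + 2 + 6 = 1
Optimal value attained by: σ = (4, 1, 2, 3).
Answer: det⊕(A) = 1; verdict: SINGULAR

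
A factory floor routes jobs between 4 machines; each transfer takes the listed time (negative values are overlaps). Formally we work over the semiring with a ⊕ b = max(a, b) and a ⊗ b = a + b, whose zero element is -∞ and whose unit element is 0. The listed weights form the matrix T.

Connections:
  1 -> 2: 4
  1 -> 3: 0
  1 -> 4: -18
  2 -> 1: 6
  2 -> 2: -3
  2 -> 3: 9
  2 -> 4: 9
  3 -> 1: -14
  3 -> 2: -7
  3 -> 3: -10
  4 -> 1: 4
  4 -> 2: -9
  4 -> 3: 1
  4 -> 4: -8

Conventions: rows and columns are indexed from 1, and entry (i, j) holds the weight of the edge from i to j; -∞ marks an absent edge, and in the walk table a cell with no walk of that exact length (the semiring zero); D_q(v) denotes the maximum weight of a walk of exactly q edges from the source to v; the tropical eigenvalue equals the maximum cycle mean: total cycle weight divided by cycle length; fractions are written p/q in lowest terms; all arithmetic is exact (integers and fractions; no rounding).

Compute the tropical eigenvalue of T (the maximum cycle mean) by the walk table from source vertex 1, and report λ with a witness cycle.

q=0: [0, -∞, -∞, -∞]
q=1: [-∞, 4, 0, -18]
q=2: [10, 1, 13, 13]
q=3: [17, 14, 14, 10]
q=4: [20, 21, 23, 23]
Optimal cycle mean attained by: cycle 1->2->4->1, total 4 + 9 + 4, length 3.
Answer: λ = 17/3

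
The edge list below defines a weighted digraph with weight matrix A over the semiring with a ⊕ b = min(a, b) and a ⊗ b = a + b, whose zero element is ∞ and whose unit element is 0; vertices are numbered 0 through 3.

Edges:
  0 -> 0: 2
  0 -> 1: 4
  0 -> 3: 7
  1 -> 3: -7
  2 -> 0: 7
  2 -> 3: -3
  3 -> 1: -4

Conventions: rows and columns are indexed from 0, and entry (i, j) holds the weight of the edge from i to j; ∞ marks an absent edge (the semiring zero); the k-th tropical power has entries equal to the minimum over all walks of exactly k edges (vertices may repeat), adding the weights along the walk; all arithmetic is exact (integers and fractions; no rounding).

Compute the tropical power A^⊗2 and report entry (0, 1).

A^⊗2:
  [4, 3, ∞, -3]
  [∞, -11, ∞, ∞]
  [9, -7, ∞, 14]
  [∞, ∞, ∞, -11]
Key observation: the optimum is the walk 0->3->1, with weight 7 + (-4) = 3.
Optimal value attained by: walk 0->3->1.
Answer: (A^⊗2)[0][1] = 3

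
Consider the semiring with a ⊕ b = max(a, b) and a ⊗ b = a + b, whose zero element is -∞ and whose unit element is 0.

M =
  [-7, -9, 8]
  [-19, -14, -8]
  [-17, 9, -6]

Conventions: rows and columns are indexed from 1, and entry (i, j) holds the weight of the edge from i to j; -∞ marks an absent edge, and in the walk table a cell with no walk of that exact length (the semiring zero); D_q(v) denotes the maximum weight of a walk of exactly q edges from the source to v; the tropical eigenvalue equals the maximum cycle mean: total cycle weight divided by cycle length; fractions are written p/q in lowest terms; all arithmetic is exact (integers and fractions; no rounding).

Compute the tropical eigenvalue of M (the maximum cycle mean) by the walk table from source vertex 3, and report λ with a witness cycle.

q=0: [-∞, -∞, 0]
q=1: [-17, 9, -6]
q=2: [-10, 3, 1]
q=3: [-16, 10, -2]
Optimal cycle mean attained by: cycle 2->3->2, total (-8) + 9, length 2.
Answer: λ = 1/2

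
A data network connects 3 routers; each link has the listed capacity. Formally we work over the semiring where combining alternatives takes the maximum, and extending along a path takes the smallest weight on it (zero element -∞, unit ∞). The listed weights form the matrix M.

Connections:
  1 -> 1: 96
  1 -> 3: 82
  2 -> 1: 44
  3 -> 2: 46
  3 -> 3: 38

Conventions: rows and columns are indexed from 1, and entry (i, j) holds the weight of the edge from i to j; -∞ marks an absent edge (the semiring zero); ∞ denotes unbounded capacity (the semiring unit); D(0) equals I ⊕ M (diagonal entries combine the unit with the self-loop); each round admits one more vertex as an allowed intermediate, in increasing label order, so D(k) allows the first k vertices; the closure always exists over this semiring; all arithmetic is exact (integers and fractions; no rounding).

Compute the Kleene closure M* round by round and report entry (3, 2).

D(0):
  [∞, -∞, 82]
  [44, ∞, -∞]
  [-∞, 46, ∞]
D(1):
  [∞, -∞, 82]
  [44, ∞, 44]
  [-∞, 46, ∞]
D(2):
  [∞, -∞, 82]
  [44, ∞, 44]
  [44, 46, ∞]
D(3):
  [∞, 46, 82]
  [44, ∞, 44]
  [44, 46, ∞]
Answer: M*[3][2] = 46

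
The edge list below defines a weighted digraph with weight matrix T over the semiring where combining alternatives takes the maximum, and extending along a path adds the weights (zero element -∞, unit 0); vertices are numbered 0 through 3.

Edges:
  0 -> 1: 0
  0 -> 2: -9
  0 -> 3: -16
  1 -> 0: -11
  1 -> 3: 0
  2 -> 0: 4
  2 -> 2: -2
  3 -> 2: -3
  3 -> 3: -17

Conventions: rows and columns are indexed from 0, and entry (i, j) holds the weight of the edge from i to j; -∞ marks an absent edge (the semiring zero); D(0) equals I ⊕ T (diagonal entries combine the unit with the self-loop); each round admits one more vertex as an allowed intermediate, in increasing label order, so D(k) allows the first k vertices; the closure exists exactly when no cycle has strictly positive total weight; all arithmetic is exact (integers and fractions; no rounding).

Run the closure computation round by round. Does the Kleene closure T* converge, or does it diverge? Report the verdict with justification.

D(0):
  [0, 0, -9, -16]
  [-11, 0, -∞, 0]
  [4, -∞, 0, -∞]
  [-∞, -∞, -3, 0]
D(1):
  [0, 0, -9, -16]
  [-11, 0, -20, 0]
  [4, 4, 0, -12]
  [-∞, -∞, -3, 0]
D(2):
  [0, 0, -9, 0]
  [-11, 0, -20, 0]
  [4, 4, 0, 4]
  [-∞, -∞, -3, 0]
Detection: at round 3, diagonal entry (3, 3) turns strictly positive.
Key observation: the cycle 3->2->0->1->3 has total weight (-3) + 4 + 0 + 0, which is strictly positive.
Answer: DIVERGES — positive cycle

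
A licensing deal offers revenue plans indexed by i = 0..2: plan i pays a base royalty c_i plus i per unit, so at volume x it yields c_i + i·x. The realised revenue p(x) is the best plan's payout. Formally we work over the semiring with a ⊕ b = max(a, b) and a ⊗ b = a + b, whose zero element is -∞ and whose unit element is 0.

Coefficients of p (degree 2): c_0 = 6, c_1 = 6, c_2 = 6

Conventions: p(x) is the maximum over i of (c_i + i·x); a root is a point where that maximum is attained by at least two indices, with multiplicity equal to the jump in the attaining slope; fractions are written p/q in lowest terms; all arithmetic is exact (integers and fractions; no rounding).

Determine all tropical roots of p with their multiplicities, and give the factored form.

hull edge (i=0, c=6) to (i=2, c=6): slope 0, span 2
Factored form: p(x) = 6 ⊗ (x ⊕ 0) ⊗ (x ⊕ 0)
Answer: roots = 0 (mult 2)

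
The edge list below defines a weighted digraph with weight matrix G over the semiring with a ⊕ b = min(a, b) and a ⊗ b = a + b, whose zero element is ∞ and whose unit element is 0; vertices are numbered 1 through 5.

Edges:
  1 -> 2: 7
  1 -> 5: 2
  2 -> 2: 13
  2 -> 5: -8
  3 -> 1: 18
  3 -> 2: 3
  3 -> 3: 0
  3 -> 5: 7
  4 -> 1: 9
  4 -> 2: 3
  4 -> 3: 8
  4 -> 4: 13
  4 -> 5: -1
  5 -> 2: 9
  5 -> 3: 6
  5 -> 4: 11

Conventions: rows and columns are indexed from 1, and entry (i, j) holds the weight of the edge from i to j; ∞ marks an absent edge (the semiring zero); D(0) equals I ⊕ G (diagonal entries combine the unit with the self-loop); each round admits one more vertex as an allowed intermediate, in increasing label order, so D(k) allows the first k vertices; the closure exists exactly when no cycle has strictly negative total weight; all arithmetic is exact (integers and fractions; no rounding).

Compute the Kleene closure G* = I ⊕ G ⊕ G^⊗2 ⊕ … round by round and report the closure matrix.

D(0):
  [0, 7, ∞, ∞, 2]
  [∞, 0, ∞, ∞, -8]
  [18, 3, 0, ∞, 7]
  [9, 3, 8, 0, -1]
  [∞, 9, 6, 11, 0]
D(1):
  [0, 7, ∞, ∞, 2]
  [∞, 0, ∞, ∞, -8]
  [18, 3, 0, ∞, 7]
  [9, 3, 8, 0, -1]
  [∞, 9, 6, 11, 0]
D(2):
  [0, 7, ∞, ∞, -1]
  [∞, 0, ∞, ∞, -8]
  [18, 3, 0, ∞, -5]
  [9, 3, 8, 0, -5]
  [∞, 9, 6, 11, 0]
D(3):
  [0, 7, ∞, ∞, -1]
  [∞, 0, ∞, ∞, -8]
  [18, 3, 0, ∞, -5]
  [9, 3, 8, 0, -5]
  [24, 9, 6, 11, 0]
D(4):
  [0, 7, ∞, ∞, -1]
  [∞, 0, ∞, ∞, -8]
  [18, 3, 0, ∞, -5]
  [9, 3, 8, 0, -5]
  [20, 9, 6, 11, 0]
D(5):
  [0, 7, 5, 10, -1]
  [12, 0, -2, 3, -8]
  [15, 3, 0, 6, -5]
  [9, 3, 1, 0, -5]
  [20, 9, 6, 11, 0]
Answer: G* = [[0, 7, 5, 10, -1], [12, 0, -2, 3, -8], [15, 3, 0, 6, -5], [9, 3, 1, 0, -5], [20, 9, 6, 11, 0]]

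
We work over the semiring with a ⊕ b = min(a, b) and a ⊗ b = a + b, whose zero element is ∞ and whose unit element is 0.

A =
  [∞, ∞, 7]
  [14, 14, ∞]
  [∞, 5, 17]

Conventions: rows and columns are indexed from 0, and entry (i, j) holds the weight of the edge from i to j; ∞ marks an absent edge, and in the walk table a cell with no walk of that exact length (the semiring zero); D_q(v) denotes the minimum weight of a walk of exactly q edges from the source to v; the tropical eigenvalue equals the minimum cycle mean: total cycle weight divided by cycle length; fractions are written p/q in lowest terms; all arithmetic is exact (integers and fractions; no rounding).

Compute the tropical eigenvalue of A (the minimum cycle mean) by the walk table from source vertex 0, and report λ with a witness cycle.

q=0: [0, ∞, ∞]
q=1: [∞, ∞, 7]
q=2: [∞, 12, 24]
q=3: [26, 26, 41]
Optimal cycle mean attained by: cycle 0->2->1->0, total 7 + 5 + 14, length 3.
Answer: λ = 26/3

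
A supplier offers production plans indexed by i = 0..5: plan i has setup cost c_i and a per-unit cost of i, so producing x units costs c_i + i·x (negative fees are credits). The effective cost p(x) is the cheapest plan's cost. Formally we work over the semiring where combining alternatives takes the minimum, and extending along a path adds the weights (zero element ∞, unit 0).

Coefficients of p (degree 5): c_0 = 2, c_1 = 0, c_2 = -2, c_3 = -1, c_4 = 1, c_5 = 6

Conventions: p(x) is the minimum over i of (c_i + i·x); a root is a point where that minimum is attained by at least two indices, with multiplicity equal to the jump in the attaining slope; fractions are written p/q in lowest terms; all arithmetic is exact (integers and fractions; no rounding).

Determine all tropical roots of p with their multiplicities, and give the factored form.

hull edge (i=0, c=2) to (i=2, c=-2): slope -2, span 2
hull edge (i=2, c=-2) to (i=3, c=-1): slope 1, span 1
hull edge (i=3, c=-1) to (i=4, c=1): slope 2, span 1
hull edge (i=4, c=1) to (i=5, c=6): slope 5, span 1
Factored form: p(x) = 6 ⊗ (x ⊕ (-5)) ⊗ (x ⊕ (-2)) ⊗ (x ⊕ (-1)) ⊗ (x ⊕ 2) ⊗ (x ⊕ 2)
Answer: roots = -5 (mult 1), -2 (mult 1), -1 (mult 1), 2 (mult 2)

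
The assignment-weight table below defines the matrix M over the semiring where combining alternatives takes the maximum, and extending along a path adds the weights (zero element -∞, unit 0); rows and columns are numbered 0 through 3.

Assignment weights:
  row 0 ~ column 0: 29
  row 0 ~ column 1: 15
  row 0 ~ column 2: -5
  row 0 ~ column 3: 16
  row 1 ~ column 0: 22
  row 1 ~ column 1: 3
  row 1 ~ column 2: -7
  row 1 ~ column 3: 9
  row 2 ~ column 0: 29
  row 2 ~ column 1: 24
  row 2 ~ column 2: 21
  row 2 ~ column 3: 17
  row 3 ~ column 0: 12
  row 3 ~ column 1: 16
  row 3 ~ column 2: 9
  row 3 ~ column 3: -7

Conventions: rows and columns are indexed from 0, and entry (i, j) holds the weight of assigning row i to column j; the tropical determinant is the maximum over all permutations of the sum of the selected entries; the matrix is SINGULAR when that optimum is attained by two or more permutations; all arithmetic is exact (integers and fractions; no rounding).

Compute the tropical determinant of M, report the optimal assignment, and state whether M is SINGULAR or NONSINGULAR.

σ = (0, 1, 2, 3): 29 + 3 + 21 + (-7) = 46
σ = (0, 1, 3, 2): 29 + 3 + 17 + 9 = 58
σ = (0, 2, 1, 3): 29 + (-7) + 24 + (-7) = 39
σ = (0, 2, 3, 1): 29 + (-7) + 17 + 16 = 55
σ = (0, 3, 1, 2): 29 + 9 + 24 + 9 = 71
σ = (0, 3, 2, 1): 29 + 9 + 21 + 16 = 75
σ = (1, 0, 2, 3): 15 + 22 + 21 + (-7) = 51
σ = (1, 0, 3, 2): 15 + 22 + 17 + 9 = 63
σ = (1, 2, 0, 3): 15 + (-7) + 29 + (-7) = 30
σ = (1, 2, 3, 0): 15 + (-7) + 17 + 12 = 37
σ = (1, 3, 0, 2): 15 + 9 + 29 + 9 = 62
σ = (1, 3, 2, 0): 15 + 9 + 21 + 12 = 57
σ = (2, 0, 1, 3): (-5) + 22 + 24 + (-7) = 34
σ = (2, 0, 3, 1): (-5) + 22 + 17 + 16 = 50
σ = (2, 1, 0, 3): (-5) + 3 + 29 + (-7) = 20
σ = (2, 1, 3, 0): (-5) + 3 + 17 + 12 = 27
σ = (2, 3, 0, 1): (-5) + 9 + 29 + 16 = 49
σ = (2, 3, 1, 0): (-5) + 9 + 24 + 12 = 40
σ = (3, 0, 1, 2): 16 + 22 + 24 + 9 = 71
σ = (3, 0, 2, 1): 16 + 22 + 21 + 16 = 75
σ = (3, 1, 0, 2): 16 + 3 + 29 + 9 = 57
σ = (3, 1, 2, 0): 16 + 3 + 21 + 12 = 52
σ = (3, 2, 0, 1): 16 + (-7) + 29 + 16 = 54
σ = (3, 2, 1, 0): 16 + (-7) + 24 + 12 = 45
Optimal value attained by: σ = (0, 3, 2, 1).
Answer: det⊕(M) = 75; verdict: SINGULAR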